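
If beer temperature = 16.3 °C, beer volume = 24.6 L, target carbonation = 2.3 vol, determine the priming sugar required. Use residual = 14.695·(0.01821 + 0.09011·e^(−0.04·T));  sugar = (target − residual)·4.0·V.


residual = 14.695·(0.01821 + 0.09011·e^(−0.04·16.3)) = 0.9575
sugar = (2.3 − 0.9575)·4.0·24.6

132.1030 g


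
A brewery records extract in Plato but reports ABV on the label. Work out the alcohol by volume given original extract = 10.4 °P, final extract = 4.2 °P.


SG = 259/(259 − P);  ABV = (OG − FG)·131.25
OG = 259/(259 − 10.4) = 1.0418
FG = 259/(259 − 4.2) = 1.0165
ABV = (1.0418 − 1.0165)·131.25

3.3273 % ABV


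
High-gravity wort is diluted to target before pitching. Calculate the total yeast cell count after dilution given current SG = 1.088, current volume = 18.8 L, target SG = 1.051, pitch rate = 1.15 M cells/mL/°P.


V_w = V·((SG_c−1)/(SG_t−1)−1);  °P = 259 − 259/SG_t;  cells = rate·(V+V_w)·°P
V_w = 18.8·((1.088−1)/(1.051−1)−1) = 13.6392
V_final = 18.8 + 13.6392 = 32.4392
°P = 259 − 259/1.051 = 12.5680
cells = 1.15·32.4392·12.5680

468.8516 billion cells


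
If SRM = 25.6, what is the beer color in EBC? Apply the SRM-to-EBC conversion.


EBC = SRM · 1.97
EBC = 25.6 · 1.97

50.4320 EBC


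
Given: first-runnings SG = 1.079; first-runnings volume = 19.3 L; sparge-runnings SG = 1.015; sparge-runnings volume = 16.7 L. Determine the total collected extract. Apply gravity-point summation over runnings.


total = Σ (SG_i − 1)·1000·V_i
first = (1.079 − 1)·1000·19.3 = 1524.7000
sparge = (1.015 − 1)·1000·16.7 = 250.5000
total = 1524.7000 + 250.5000

1775.2000 gravity·L


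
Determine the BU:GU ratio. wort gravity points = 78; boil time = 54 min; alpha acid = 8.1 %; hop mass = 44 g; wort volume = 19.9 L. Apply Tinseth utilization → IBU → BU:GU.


U = 1.65·0.000125^(GP/1000)·(1−e^(−0.04t))/4.15;  IBU = (α/100)·m·U·1000/V;  BU:GU = IBU/GP
U = 1.65·0.000125^(78/1000)·(1−e^(−0.04·54))/4.15 = 0.1745
IBU = (8.1/100)·44·0.1745·1000/19.9 = 31.2509
BU:GU = 31.2509/78

0.4007


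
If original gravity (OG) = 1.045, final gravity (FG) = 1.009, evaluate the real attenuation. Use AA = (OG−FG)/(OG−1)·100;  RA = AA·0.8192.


AA = (1.045 − 1.009)/(1.045 − 1)·100 = 80.0000
RA = 80.0000·0.8192

65.5360 %


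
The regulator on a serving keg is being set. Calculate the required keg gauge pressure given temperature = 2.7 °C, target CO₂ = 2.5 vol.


psi = vols/(0.01821 + 0.09011·e^(−0.04·T)) − 14.695
psi = 2.5/(0.01821 + 0.09011·e^(−0.04·2.7)) − 14.695

10.5333 psi


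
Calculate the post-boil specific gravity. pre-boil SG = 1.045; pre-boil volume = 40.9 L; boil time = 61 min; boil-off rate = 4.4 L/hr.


V_post = V_pre − rate·(t/60);  SG_post = 1 + (SG_pre−1)·V_pre/V_post
V_post = 40.9 − 4.4·(61/60) = 36.4267
SG_post = 1 + (1.045 − 1)·40.9/36.4267

1.0505


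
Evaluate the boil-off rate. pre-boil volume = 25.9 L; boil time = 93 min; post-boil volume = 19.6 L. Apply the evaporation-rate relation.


rate = (V_pre − V_post) / (t_min/60)
rate = (25.9 − 19.6) / (93/60)

4.0645 L/hr


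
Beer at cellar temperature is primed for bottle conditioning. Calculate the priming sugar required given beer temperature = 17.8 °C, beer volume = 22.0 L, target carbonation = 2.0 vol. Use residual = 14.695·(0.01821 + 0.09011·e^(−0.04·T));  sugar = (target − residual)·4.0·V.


residual = 14.695·(0.01821 + 0.09011·e^(−0.04·17.8)) = 0.9173
sugar = (2.0 − 0.9173)·4.0·22.0

95.2764 g


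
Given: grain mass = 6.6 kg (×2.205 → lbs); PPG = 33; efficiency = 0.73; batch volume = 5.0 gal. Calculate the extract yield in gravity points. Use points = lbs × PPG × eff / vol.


lbs = 6.6 × 2.205 = 14.5530
points = 14.5530 × 33 × 0.73 / 5.0

70.1164 points


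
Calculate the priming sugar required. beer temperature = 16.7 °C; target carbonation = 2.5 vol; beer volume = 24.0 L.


residual = 14.695·(0.01821 + 0.09011·e^(−0.04·T));  sugar = (target − residual)·4.0·V
residual = 14.695·(0.01821 + 0.09011·e^(−0.04·16.7)) = 0.9465
sugar = (2.5 − 0.9465)·4.0·24.0

149.1322 g


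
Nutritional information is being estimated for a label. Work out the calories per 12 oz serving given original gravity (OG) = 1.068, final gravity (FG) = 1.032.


ABW = (OG−FG)·131.25·0.79/FG;  °P = 259 − 259/SG (for OG→OE and FG→AE);  RE = 0.1808·OE + 0.8192·AE;  Cal = (6.9·ABW + 4·(RE−0.1))·FG·3.55
ABW = (1.068 − 1.032)·131.25·0.79/1.032 = 3.6170
OE = 259 − 259/1.068 = 16.4906 °P
AE = 259 − 259/1.032 = 8.0310 °P
RE = 0.1808·16.4906 + 0.8192·8.0310 = 9.5605 °P
Cal = (6.9·3.6170 + 4·(9.5605−0.1))·1.032·3.55

230.0718 kcal


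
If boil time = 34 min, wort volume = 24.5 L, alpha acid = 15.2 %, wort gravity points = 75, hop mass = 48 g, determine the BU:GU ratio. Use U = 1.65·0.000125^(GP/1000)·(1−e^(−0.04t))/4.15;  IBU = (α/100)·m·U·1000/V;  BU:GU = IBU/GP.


U = 1.65·0.000125^(75/1000)·(1−e^(−0.04·34))/4.15 = 0.1506
IBU = (15.2/100)·48·0.1506·1000/24.5 = 44.8549
BU:GU = 44.8549/75

0.5981


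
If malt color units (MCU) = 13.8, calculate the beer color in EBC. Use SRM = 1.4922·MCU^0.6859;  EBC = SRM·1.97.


SRM = 1.4922·13.8^0.6859 = 9.0296
EBC = 9.0296·1.97

17.7884 EBC


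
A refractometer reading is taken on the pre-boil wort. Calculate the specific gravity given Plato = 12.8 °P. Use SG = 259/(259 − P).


SG = 259/(259 − 12.8)

1.0520


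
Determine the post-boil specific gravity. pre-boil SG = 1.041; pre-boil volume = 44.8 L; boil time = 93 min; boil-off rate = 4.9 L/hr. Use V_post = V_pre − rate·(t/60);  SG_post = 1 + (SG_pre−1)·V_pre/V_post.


V_post = 44.8 − 4.9·(93/60) = 37.2050
SG_post = 1 + (1.041 − 1)·44.8/37.2050

1.0494


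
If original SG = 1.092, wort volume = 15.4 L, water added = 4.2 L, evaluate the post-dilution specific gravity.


SG_new = 1 + (SG_old − 1)·V_old/(V_old + V_water)
pts = (1.092 − 1)·1000·15.4/(15.4 + 4.2) = 72.2857
SG_new = 1 + 72.2857/1000

1.0723


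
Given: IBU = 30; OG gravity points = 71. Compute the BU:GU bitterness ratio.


BU:GU = IBU / OG_points
BU:GU = 30 / 71

0.4225


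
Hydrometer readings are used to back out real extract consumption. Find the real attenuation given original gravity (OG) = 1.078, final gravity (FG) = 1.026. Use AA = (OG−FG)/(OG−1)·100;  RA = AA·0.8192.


AA = (1.078 − 1.026)/(1.078 − 1)·100 = 66.6667
RA = 66.6667·0.8192

54.6133 %


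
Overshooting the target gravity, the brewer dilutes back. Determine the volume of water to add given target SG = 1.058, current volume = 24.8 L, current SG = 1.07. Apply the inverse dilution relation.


V_water = V·((SG_curr − 1)/(SG_target − 1) − 1)
V_water = 24.8·((1.07 − 1)/(1.058 − 1) − 1)

5.1310 L


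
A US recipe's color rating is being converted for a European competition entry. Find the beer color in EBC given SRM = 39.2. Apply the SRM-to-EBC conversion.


EBC = SRM · 1.97
EBC = 39.2 · 1.97

77.2240 EBC


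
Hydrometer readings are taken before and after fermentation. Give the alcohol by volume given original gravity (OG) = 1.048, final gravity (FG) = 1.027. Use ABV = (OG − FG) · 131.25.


ABV = (1.048 − 1.027) · 131.25

2.7563 % ABV


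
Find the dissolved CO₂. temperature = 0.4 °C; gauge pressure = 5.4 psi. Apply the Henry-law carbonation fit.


vols = (P + 14.695)·(0.01821 + 0.09011·e^(−0.04·T))
vols = (5.4 + 14.695)·(0.01821 + 0.09011·e^(−0.04·0.4))

2.1479 volumes


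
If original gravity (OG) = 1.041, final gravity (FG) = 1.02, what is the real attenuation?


AA = (OG−FG)/(OG−1)·100;  RA = AA·0.8192
AA = (1.041 − 1.02)/(1.041 − 1)·100 = 51.2195
RA = 51.2195·0.8192

41.9590 %


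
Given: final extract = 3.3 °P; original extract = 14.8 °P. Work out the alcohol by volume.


SG = 259/(259 − P);  ABV = (OG − FG)·131.25
OG = 259/(259 − 14.8) = 1.0606
FG = 259/(259 − 3.3) = 1.0129
ABV = (1.0606 − 1.0129)·131.25

6.2607 % ABV


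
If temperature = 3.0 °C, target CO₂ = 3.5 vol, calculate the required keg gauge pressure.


psi = vols/(0.01821 + 0.09011·e^(−0.04·T)) − 14.695
psi = 3.5/(0.01821 + 0.09011·e^(−0.04·3.0)) − 14.695

20.9718 psi


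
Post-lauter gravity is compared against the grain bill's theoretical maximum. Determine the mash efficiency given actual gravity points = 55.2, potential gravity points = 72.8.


efficiency = actual / potential × 100
efficiency = 55.2 / 72.8 × 100

75.8242 %


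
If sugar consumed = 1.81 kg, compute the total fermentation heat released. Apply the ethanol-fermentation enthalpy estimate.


Q = m_sugar · 590 kJ/kg
Q = 1.81 · 590

1067.9000 kJ


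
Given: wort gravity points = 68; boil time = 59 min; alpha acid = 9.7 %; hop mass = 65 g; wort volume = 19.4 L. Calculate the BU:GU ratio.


U = 1.65·0.000125^(GP/1000)·(1−e^(−0.04t))/4.15;  IBU = (α/100)·m·U·1000/V;  BU:GU = IBU/GP
U = 1.65·0.000125^(68/1000)·(1−e^(−0.04·59))/4.15 = 0.1954
IBU = (9.7/100)·65·0.1954·1000/19.4 = 63.5091
BU:GU = 63.5091/68

0.9340


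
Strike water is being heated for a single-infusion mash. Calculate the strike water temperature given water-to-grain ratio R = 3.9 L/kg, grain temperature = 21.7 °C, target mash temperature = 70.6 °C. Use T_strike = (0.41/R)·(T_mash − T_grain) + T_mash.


T_strike = (0.41/3.9)·(70.6 − 21.7) + 70.6

75.7408 °C


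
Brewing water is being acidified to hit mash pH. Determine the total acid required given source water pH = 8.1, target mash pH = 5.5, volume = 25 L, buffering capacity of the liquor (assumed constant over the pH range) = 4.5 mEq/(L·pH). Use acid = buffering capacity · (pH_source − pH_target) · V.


acid = 4.5 · (8.1 − 5.5) · 25

292.5000 mEq


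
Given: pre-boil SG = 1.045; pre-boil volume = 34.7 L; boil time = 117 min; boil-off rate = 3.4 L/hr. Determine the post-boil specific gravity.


V_post = V_pre − rate·(t/60);  SG_post = 1 + (SG_pre−1)·V_pre/V_post
V_post = 34.7 − 3.4·(117/60) = 28.0700
SG_post = 1 + (1.045 − 1)·34.7/28.0700

1.0556


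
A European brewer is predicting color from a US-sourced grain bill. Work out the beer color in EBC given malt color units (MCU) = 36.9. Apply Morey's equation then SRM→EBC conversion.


SRM = 1.4922·MCU^0.6859;  EBC = SRM·1.97
SRM = 1.4922·36.9^0.6859 = 17.7276
EBC = 17.7276·1.97

34.9234 EBC


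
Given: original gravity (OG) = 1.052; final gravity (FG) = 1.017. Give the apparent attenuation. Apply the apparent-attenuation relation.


AA = (OG − FG)/(OG − 1) · 100
AA = (1.052 − 1.017)/(1.052 − 1) · 100

67.3077 %


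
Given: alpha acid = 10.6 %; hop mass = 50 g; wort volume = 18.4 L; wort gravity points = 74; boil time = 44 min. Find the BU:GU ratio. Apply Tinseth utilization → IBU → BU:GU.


U = 1.65·0.000125^(GP/1000)·(1−e^(−0.04t))/4.15;  IBU = (α/100)·m·U·1000/V;  BU:GU = IBU/GP
U = 1.65·0.000125^(74/1000)·(1−e^(−0.04·44))/4.15 = 0.1693
IBU = (10.6/100)·50·0.1693·1000/18.4 = 48.7609
BU:GU = 48.7609/74

0.6589


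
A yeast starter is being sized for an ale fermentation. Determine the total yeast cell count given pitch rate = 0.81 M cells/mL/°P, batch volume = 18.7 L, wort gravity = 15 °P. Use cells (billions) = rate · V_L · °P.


cells = 0.81 · 18.7 · 15

227.2050 billion cells


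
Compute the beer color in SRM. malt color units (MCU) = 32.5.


SRM = 1.4922 · MCU^0.6859
SRM = 1.4922 · 32.5^0.6859

16.2490 SRM


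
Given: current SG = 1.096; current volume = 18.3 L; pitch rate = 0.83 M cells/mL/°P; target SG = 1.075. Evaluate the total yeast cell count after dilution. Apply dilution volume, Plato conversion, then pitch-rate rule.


V_w = V·((SG_c−1)/(SG_t−1)−1);  °P = 259 − 259/SG_t;  cells = rate·(V+V_w)·°P
V_w = 18.3·((1.096−1)/(1.075−1)−1) = 5.1240
V_final = 18.3 + 5.1240 = 23.4240
°P = 259 − 259/1.075 = 18.0698
cells = 0.83·23.4240·18.0698

351.3110 billion cells


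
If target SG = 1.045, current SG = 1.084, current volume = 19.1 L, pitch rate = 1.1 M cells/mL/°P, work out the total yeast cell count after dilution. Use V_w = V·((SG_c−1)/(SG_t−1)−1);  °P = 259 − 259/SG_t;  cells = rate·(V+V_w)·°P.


V_w = 19.1·((1.084−1)/(1.045−1)−1) = 16.5533
V_final = 19.1 + 16.5533 = 35.6533
°P = 259 − 259/1.045 = 11.1531
cells = 1.1·35.6533·11.1531

437.4101 billion cells


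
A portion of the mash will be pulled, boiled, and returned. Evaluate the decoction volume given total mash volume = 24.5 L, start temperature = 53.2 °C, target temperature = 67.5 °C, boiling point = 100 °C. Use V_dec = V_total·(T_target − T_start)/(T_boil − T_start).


V_dec = 24.5·(67.5 − 53.2)/(100 − 53.2)

7.4861 L


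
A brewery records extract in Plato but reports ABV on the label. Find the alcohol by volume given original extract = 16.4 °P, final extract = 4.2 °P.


SG = 259/(259 − P);  ABV = (OG − FG)·131.25
OG = 259/(259 − 16.4) = 1.0676
FG = 259/(259 − 4.2) = 1.0165
ABV = (1.0676 − 1.0165)·131.25

6.7092 % ABV


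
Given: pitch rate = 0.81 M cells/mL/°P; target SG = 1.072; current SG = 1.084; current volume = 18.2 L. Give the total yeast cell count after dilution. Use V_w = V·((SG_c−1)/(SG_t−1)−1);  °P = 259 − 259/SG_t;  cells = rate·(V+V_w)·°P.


V_w = 18.2·((1.084−1)/(1.072−1)−1) = 3.0333
V_final = 18.2 + 3.0333 = 21.2333
°P = 259 − 259/1.072 = 17.3955
cells = 0.81·21.2333·17.3955

299.1856 billion cells


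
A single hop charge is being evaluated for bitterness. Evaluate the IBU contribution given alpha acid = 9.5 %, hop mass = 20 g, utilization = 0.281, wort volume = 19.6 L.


IBU = (α/100)·mass·U·1000 / V
IBU = (9.5/100)·20·0.281·1000 / 19.6

27.2398 IBU


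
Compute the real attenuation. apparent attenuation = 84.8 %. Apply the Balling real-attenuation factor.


RA = AA · 0.8192
RA = 84.8 · 0.8192

69.4682 %


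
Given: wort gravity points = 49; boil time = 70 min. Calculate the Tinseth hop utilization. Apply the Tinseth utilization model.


U = 1.65·0.000125^(GP/1000) · (1 − e^(−0.04·t))/4.15
bigness = 1.65·0.000125^(49/1000) = 1.0623
boil_factor = (1 − e^(−0.04·70))/4.15 = 0.2263
U = 1.0623 · 0.2263

0.2404


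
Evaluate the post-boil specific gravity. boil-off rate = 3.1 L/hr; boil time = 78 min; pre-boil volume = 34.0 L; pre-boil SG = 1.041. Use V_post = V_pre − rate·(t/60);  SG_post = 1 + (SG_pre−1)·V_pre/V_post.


V_post = 34.0 − 3.1·(78/60) = 29.9700
SG_post = 1 + (1.041 − 1)·34.0/29.9700

1.0465


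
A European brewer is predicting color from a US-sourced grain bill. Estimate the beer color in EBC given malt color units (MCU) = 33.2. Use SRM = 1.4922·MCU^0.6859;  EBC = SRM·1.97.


SRM = 1.4922·33.2^0.6859 = 16.4883
EBC = 16.4883·1.97

32.4819 EBC


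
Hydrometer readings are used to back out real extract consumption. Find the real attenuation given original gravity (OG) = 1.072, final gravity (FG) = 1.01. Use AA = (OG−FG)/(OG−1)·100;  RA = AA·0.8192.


AA = (1.072 − 1.01)/(1.072 − 1)·100 = 86.1111
RA = 86.1111·0.8192

70.5422 %


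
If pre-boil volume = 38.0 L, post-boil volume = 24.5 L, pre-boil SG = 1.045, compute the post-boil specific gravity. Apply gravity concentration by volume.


SG_post = 1 + (SG_pre − 1)·V_pre/V_post
pts_pre = (1.045 − 1)·1000 = 45.0000
pts_post = 45.0000·38.0/24.5 = 69.7959
SG_post = 1 + 69.7959/1000

1.0698


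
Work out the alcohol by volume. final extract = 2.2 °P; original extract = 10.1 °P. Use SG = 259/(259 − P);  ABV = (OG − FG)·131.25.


OG = 259/(259 − 10.1) = 1.0406
FG = 259/(259 − 2.2) = 1.0086
ABV = (1.0406 − 1.0086)·131.25

4.2015 % ABV


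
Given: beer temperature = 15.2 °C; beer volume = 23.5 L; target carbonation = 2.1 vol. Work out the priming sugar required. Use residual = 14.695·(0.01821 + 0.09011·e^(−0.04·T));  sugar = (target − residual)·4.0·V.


residual = 14.695·(0.01821 + 0.09011·e^(−0.04·15.2)) = 0.9885
sugar = (2.1 − 0.9885)·4.0·23.5

104.4788 g


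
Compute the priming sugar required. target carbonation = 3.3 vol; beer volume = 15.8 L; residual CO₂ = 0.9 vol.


sugar = (target − residual)·4.0·V
sugar = (3.3 − 0.9)·4.0·15.8

151.6800 g


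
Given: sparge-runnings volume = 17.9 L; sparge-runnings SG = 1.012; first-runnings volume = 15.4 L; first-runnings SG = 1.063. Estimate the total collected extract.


total = Σ (SG_i − 1)·1000·V_i
first = (1.063 − 1)·1000·15.4 = 970.2000
sparge = (1.012 − 1)·1000·17.9 = 214.8000
total = 970.2000 + 214.8000

1185.0000 gravity·L


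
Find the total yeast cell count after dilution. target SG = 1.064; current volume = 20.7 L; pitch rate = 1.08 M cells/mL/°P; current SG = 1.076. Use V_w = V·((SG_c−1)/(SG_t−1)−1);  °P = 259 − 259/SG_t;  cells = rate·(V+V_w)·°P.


V_w = 20.7·((1.076−1)/(1.064−1)−1) = 3.8812
V_final = 20.7 + 3.8812 = 24.5812
°P = 259 − 259/1.064 = 15.5789
cells = 1.08·24.5812·15.5789

413.5860 billion cells


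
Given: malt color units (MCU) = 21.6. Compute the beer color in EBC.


SRM = 1.4922·MCU^0.6859;  EBC = SRM·1.97
SRM = 1.4922·21.6^0.6859 = 12.2780
EBC = 12.2780·1.97

24.1877 EBC


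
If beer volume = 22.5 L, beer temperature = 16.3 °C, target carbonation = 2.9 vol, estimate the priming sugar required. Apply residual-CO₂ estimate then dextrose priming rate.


residual = 14.695·(0.01821 + 0.09011·e^(−0.04·T));  sugar = (target − residual)·4.0·V
residual = 14.695·(0.01821 + 0.09011·e^(−0.04·16.3)) = 0.9575
sugar = (2.9 − 0.9575)·4.0·22.5

174.8259 g


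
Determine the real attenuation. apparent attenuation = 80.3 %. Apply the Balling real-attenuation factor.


RA = AA · 0.8192
RA = 80.3 · 0.8192

65.7818 %


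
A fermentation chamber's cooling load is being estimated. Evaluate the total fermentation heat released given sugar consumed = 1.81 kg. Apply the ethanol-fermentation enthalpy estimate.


Q = m_sugar · 590 kJ/kg
Q = 1.81 · 590

1067.9000 kJ


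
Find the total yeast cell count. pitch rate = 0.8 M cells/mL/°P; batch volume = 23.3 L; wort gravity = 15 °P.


cells (billions) = rate · V_L · °P
cells = 0.8 · 23.3 · 15

279.6000 billion cells


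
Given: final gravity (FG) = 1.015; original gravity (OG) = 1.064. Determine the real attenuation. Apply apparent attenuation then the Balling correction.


AA = (OG−FG)/(OG−1)·100;  RA = AA·0.8192
AA = (1.064 − 1.015)/(1.064 − 1)·100 = 76.5625
RA = 76.5625·0.8192

62.7200 %


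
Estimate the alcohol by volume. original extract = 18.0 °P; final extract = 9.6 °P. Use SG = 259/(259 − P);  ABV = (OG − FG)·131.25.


OG = 259/(259 − 18.0) = 1.0747
FG = 259/(259 − 9.6) = 1.0385
ABV = (1.0747 − 1.0385)·131.25

4.7508 % ABV


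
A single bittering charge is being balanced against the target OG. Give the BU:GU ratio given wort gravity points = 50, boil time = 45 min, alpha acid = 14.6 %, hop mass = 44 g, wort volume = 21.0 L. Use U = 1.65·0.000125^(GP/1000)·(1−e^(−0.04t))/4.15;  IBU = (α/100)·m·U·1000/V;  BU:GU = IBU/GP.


U = 1.65·0.000125^(50/1000)·(1−e^(−0.04·45))/4.15 = 0.2117
IBU = (14.6/100)·44·0.2117·1000/21.0 = 64.7737
BU:GU = 64.7737/50

1.2955


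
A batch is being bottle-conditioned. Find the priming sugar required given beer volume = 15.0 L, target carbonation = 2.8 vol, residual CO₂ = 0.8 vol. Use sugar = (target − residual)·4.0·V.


sugar = (2.8 − 0.8)·4.0·15.0

120.0000 g


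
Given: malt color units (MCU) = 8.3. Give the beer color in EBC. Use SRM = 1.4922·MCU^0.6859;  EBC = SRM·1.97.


SRM = 1.4922·8.3^0.6859 = 6.3712
EBC = 6.3712·1.97

12.5513 EBC


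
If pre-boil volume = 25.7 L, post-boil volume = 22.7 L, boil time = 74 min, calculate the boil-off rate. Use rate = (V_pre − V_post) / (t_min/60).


rate = (25.7 − 22.7) / (74/60)

2.4324 L/hr


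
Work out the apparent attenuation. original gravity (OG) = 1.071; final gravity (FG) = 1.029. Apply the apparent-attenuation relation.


AA = (OG − FG)/(OG − 1) · 100
AA = (1.071 − 1.029)/(1.071 − 1) · 100

59.1549 %


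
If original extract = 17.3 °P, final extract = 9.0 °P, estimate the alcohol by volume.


SG = 259/(259 − P);  ABV = (OG − FG)·131.25
OG = 259/(259 − 17.3) = 1.0716
FG = 259/(259 − 9.0) = 1.0360
ABV = (1.0716 − 1.0360)·131.25

4.6694 % ABV


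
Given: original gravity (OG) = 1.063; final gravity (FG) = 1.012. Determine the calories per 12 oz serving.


ABW = (OG−FG)·131.25·0.79/FG;  °P = 259 − 259/SG (for OG→OE and FG→AE);  RE = 0.1808·OE + 0.8192·AE;  Cal = (6.9·ABW + 4·(RE−0.1))·FG·3.55
ABW = (1.063 − 1.012)·131.25·0.79/1.012 = 5.2254
OE = 259 − 259/1.063 = 15.3500 °P
AE = 259 − 259/1.012 = 3.0711 °P
RE = 0.1808·15.3500 + 0.8192·3.0711 = 5.2912 °P
Cal = (6.9·5.2254 + 4·(5.2912−0.1))·1.012·3.55

204.1301 kcal


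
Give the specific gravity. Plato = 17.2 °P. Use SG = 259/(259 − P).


SG = 259/(259 − 17.2)

1.0711


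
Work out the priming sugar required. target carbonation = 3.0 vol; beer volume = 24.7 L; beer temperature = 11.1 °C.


residual = 14.695·(0.01821 + 0.09011·e^(−0.04·T));  sugar = (target − residual)·4.0·V
residual = 14.695·(0.01821 + 0.09011·e^(−0.04·11.1)) = 1.1170
sugar = (3.0 − 1.1170)·4.0·24.7

186.0401 g


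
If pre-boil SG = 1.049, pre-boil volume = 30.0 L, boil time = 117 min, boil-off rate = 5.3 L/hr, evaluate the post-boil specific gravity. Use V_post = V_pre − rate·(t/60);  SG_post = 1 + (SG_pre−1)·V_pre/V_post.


V_post = 30.0 − 5.3·(117/60) = 19.6650
SG_post = 1 + (1.049 − 1)·30.0/19.6650

1.0748


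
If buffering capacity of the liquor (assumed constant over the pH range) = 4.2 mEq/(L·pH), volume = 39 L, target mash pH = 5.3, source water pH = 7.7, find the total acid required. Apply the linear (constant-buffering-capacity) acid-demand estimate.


acid = buffering capacity · (pH_source − pH_target) · V
acid = 4.2 · (7.7 − 5.3) · 39

393.1200 mEq


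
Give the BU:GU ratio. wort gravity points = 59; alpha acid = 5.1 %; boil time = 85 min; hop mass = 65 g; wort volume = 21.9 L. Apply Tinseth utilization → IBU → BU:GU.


U = 1.65·0.000125^(GP/1000)·(1−e^(−0.04t))/4.15;  IBU = (α/100)·m·U·1000/V;  BU:GU = IBU/GP
U = 1.65·0.000125^(59/1000)·(1−e^(−0.04·85))/4.15 = 0.2262
IBU = (5.1/100)·65·0.2262·1000/21.9 = 34.2335
BU:GU = 34.2335/59

0.5802


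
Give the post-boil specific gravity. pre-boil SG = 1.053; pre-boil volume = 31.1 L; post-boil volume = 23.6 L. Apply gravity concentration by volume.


SG_post = 1 + (SG_pre − 1)·V_pre/V_post
pts_pre = (1.053 − 1)·1000 = 53.0000
pts_post = 53.0000·31.1/23.6 = 69.8432
SG_post = 1 + 69.8432/1000

1.0698


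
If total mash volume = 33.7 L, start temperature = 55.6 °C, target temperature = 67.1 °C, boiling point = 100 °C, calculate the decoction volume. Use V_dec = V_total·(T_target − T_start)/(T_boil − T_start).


V_dec = 33.7·(67.1 − 55.6)/(100 − 55.6)

8.7286 L


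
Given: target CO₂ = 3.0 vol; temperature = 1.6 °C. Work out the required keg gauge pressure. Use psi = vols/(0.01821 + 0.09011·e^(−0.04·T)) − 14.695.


psi = 3.0/(0.01821 + 0.09011·e^(−0.04·1.6)) − 14.695

14.5067 psi


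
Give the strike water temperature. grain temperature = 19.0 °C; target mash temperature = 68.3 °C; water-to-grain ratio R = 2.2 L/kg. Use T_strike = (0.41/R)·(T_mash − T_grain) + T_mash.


T_strike = (0.41/2.2)·(68.3 − 19.0) + 68.3

77.4877 °C


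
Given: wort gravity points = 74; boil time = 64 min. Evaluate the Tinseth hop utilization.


U = 1.65·0.000125^(GP/1000) · (1 − e^(−0.04·t))/4.15
bigness = 1.65·0.000125^(74/1000) = 0.8485
boil_factor = (1 − e^(−0.04·64))/4.15 = 0.2223
U = 0.8485 · 0.2223

0.1887


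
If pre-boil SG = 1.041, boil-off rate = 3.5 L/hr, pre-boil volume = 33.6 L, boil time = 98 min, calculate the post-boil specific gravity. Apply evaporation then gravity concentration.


V_post = V_pre − rate·(t/60);  SG_post = 1 + (SG_pre−1)·V_pre/V_post
V_post = 33.6 − 3.5·(98/60) = 27.8833
SG_post = 1 + (1.041 − 1)·33.6/27.8833

1.0494


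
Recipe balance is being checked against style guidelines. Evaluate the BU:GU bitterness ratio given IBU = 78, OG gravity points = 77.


BU:GU = IBU / OG_points
BU:GU = 78 / 77

1.0130


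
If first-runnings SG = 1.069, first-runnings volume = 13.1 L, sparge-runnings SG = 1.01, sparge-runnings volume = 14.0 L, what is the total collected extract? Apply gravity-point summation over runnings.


total = Σ (SG_i − 1)·1000·V_i
first = (1.069 − 1)·1000·13.1 = 903.9000
sparge = (1.01 − 1)·1000·14.0 = 140.0000
total = 903.9000 + 140.0000

1043.9000 gravity·L


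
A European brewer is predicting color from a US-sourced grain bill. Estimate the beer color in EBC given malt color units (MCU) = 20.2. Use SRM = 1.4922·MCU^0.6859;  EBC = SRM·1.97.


SRM = 1.4922·20.2^0.6859 = 11.7265
EBC = 11.7265·1.97

23.1012 EBC


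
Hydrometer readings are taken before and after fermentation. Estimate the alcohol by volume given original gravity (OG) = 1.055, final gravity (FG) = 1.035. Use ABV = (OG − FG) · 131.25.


ABV = (1.055 − 1.035) · 131.25

2.6250 % ABV


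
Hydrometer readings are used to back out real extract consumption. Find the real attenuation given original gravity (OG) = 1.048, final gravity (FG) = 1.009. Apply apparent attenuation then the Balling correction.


AA = (OG−FG)/(OG−1)·100;  RA = AA·0.8192
AA = (1.048 − 1.009)/(1.048 − 1)·100 = 81.2500
RA = 81.2500·0.8192

66.5600 %


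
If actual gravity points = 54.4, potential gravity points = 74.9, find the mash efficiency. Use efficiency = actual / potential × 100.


efficiency = 54.4 / 74.9 × 100

72.6302 %


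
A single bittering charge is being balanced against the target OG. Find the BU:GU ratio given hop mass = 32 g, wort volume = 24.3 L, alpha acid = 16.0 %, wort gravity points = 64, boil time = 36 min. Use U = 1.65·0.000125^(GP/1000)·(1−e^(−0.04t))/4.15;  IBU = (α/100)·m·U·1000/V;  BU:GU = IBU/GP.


U = 1.65·0.000125^(64/1000)·(1−e^(−0.04·36))/4.15 = 0.1707
IBU = (16.0/100)·32·0.1707·1000/24.3 = 35.9640
BU:GU = 35.9640/64

0.5619


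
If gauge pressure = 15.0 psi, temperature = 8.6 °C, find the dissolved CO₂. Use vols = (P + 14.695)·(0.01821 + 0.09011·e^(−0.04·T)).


vols = (15.0 + 14.695)·(0.01821 + 0.09011·e^(−0.04·8.6))

2.4377 volumes


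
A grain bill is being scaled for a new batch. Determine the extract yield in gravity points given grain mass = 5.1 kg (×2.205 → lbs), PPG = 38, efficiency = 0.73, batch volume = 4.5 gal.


points = lbs × PPG × eff / vol
lbs = 5.1 × 2.205 = 11.2455
points = 11.2455 × 38 × 0.73 / 4.5

69.3223 points


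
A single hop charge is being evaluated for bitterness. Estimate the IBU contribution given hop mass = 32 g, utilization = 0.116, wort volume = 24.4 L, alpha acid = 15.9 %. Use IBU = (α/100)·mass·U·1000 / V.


IBU = (15.9/100)·32·0.116·1000 / 24.4

24.1889 IBU


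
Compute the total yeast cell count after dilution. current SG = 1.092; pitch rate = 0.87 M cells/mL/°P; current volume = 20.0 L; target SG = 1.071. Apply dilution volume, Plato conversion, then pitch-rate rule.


V_w = V·((SG_c−1)/(SG_t−1)−1);  °P = 259 − 259/SG_t;  cells = rate·(V+V_w)·°P
V_w = 20.0·((1.092−1)/(1.071−1)−1) = 5.9155
V_final = 20.0 + 5.9155 = 25.9155
°P = 259 − 259/1.071 = 17.1699
cells = 0.87·25.9155·17.1699

387.1216 billion cells


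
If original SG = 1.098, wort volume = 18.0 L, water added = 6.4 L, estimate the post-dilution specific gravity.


SG_new = 1 + (SG_old − 1)·V_old/(V_old + V_water)
pts = (1.098 − 1)·1000·18.0/(18.0 + 6.4) = 72.2951
SG_new = 1 + 72.2951/1000

1.0723


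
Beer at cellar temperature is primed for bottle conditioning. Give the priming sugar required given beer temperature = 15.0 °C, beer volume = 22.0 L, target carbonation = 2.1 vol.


residual = 14.695·(0.01821 + 0.09011·e^(−0.04·T));  sugar = (target − residual)·4.0·V
residual = 14.695·(0.01821 + 0.09011·e^(−0.04·15.0)) = 0.9943
sugar = (2.1 − 0.9943)·4.0·22.0

97.3004 g


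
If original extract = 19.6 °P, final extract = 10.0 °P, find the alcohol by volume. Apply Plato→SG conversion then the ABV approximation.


SG = 259/(259 − P);  ABV = (OG − FG)·131.25
OG = 259/(259 − 19.6) = 1.0819
FG = 259/(259 − 10.0) = 1.0402
ABV = (1.0819 − 1.0402)·131.25

5.4745 % ABV


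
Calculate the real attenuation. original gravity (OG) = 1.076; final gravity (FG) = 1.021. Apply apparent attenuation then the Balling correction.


AA = (OG−FG)/(OG−1)·100;  RA = AA·0.8192
AA = (1.076 − 1.021)/(1.076 − 1)·100 = 72.3684
RA = 72.3684·0.8192

59.2842 %


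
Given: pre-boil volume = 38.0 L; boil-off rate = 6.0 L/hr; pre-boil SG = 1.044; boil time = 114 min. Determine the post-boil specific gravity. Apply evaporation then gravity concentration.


V_post = V_pre − rate·(t/60);  SG_post = 1 + (SG_pre−1)·V_pre/V_post
V_post = 38.0 − 6.0·(114/60) = 26.6000
SG_post = 1 + (1.044 − 1)·38.0/26.6000

1.0629


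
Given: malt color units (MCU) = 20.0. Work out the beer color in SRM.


SRM = 1.4922 · MCU^0.6859
SRM = 1.4922 · 20.0^0.6859

11.6467 SRM


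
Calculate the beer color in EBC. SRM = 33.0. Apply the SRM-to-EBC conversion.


EBC = SRM · 1.97
EBC = 33.0 · 1.97

65.0100 EBC


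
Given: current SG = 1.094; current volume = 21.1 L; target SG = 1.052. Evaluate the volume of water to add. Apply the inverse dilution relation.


V_water = V·((SG_curr − 1)/(SG_target − 1) − 1)
V_water = 21.1·((1.094 − 1)/(1.052 − 1) − 1)

17.0423 L


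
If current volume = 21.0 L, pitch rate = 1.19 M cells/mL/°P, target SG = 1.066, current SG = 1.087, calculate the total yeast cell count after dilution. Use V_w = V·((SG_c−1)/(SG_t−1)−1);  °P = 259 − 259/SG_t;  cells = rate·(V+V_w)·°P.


V_w = 21.0·((1.087−1)/(1.066−1)−1) = 6.6818
V_final = 21.0 + 6.6818 = 27.6818
°P = 259 − 259/1.066 = 16.0356
cells = 1.19·27.6818·16.0356

528.2361 billion cells


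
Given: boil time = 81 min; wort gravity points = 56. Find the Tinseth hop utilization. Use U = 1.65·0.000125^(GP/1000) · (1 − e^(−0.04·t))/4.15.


bigness = 1.65·0.000125^(56/1000) = 0.9975
boil_factor = (1 − e^(−0.04·81))/4.15 = 0.2315
U = 0.9975 · 0.2315

0.2309


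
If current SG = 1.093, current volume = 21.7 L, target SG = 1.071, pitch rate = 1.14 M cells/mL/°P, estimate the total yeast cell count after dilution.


V_w = V·((SG_c−1)/(SG_t−1)−1);  °P = 259 − 259/SG_t;  cells = rate·(V+V_w)·°P
V_w = 21.7·((1.093−1)/(1.071−1)−1) = 6.7239
V_final = 21.7 + 6.7239 = 28.4239
°P = 259 − 259/1.071 = 17.1699
cells = 1.14·28.4239·17.1699

556.3625 billion cells


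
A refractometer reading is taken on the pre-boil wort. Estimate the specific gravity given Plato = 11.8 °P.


SG = 259/(259 − P)
SG = 259/(259 − 11.8)

1.0477


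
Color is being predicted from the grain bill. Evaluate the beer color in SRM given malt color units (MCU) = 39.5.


SRM = 1.4922 · MCU^0.6859
SRM = 1.4922 · 39.5^0.6859

18.5752 SRM


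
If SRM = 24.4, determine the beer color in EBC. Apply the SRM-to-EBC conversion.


EBC = SRM · 1.97
EBC = 24.4 · 1.97

48.0680 EBC


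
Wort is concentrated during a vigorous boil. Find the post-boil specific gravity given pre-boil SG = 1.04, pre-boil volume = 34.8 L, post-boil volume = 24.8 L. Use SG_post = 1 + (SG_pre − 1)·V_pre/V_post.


pts_pre = (1.04 − 1)·1000 = 40.0000
pts_post = 40.0000·34.8/24.8 = 56.1290
SG_post = 1 + 56.1290/1000

1.0561


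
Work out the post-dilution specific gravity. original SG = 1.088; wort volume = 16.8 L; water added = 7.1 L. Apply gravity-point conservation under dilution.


SG_new = 1 + (SG_old − 1)·V_old/(V_old + V_water)
pts = (1.088 − 1)·1000·16.8/(16.8 + 7.1) = 61.8577
SG_new = 1 + 61.8577/1000

1.0619


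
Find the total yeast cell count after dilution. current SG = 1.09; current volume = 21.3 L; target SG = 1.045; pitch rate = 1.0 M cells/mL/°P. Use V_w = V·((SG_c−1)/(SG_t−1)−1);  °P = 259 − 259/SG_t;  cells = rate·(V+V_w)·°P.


V_w = 21.3·((1.09−1)/(1.045−1)−1) = 21.3000
V_final = 21.3 + 21.3000 = 42.6000
°P = 259 − 259/1.045 = 11.1531
cells = 1.0·42.6000·11.1531

475.1225 billion cells


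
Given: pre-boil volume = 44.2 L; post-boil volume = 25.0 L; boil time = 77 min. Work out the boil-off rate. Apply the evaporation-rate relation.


rate = (V_pre − V_post) / (t_min/60)
rate = (44.2 − 25.0) / (77/60)

14.9610 L/hr


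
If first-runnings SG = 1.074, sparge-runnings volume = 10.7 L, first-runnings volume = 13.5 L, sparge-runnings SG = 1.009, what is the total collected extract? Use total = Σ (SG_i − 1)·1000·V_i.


first = (1.074 − 1)·1000·13.5 = 999.0000
sparge = (1.009 − 1)·1000·10.7 = 96.3000
total = 999.0000 + 96.3000

1095.3000 gravity·L


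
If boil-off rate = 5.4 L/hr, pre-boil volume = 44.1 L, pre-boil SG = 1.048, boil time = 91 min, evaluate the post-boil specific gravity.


V_post = V_pre − rate·(t/60);  SG_post = 1 + (SG_pre−1)·V_pre/V_post
V_post = 44.1 − 5.4·(91/60) = 35.9100
SG_post = 1 + (1.048 − 1)·44.1/35.9100

1.0589


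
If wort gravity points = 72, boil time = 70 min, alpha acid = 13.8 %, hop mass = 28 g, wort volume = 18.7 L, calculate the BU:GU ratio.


U = 1.65·0.000125^(GP/1000)·(1−e^(−0.04t))/4.15;  IBU = (α/100)·m·U·1000/V;  BU:GU = IBU/GP
U = 1.65·0.000125^(72/1000)·(1−e^(−0.04·70))/4.15 = 0.1955
IBU = (13.8/100)·28·0.1955·1000/18.7 = 40.3982
BU:GU = 40.3982/72

0.5611


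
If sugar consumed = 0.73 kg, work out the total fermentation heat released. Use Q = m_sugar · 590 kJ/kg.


Q = 0.73 · 590

430.7000 kJ


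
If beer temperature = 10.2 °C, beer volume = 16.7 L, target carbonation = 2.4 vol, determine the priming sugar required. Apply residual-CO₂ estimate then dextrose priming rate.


residual = 14.695·(0.01821 + 0.09011·e^(−0.04·T));  sugar = (target − residual)·4.0·V
residual = 14.695·(0.01821 + 0.09011·e^(−0.04·10.2)) = 1.1481
sugar = (2.4 − 1.1481)·4.0·16.7

83.6243 g


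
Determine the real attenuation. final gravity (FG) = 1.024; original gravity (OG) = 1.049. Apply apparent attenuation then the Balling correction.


AA = (OG−FG)/(OG−1)·100;  RA = AA·0.8192
AA = (1.049 − 1.024)/(1.049 − 1)·100 = 51.0204
RA = 51.0204·0.8192

41.7959 %


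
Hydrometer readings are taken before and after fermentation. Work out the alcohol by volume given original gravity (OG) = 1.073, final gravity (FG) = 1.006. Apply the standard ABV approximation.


ABV = (OG − FG) · 131.25
ABV = (1.073 − 1.006) · 131.25

8.7937 % ABV


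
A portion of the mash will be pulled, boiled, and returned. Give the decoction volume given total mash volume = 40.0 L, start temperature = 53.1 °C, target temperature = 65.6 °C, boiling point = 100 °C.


V_dec = V_total·(T_target − T_start)/(T_boil − T_start)
V_dec = 40.0·(65.6 − 53.1)/(100 − 53.1)

10.6610 L


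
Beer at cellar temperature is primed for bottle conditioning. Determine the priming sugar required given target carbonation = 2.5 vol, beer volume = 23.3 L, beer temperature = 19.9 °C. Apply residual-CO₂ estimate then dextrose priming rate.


residual = 14.695·(0.01821 + 0.09011·e^(−0.04·T));  sugar = (target − residual)·4.0·V
residual = 14.695·(0.01821 + 0.09011·e^(−0.04·19.9)) = 0.8650
sugar = (2.5 − 0.8650)·4.0·23.3

152.3851 g


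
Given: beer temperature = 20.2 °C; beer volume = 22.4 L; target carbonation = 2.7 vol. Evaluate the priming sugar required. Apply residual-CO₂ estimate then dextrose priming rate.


residual = 14.695·(0.01821 + 0.09011·e^(−0.04·T));  sugar = (target − residual)·4.0·V
residual = 14.695·(0.01821 + 0.09011·e^(−0.04·20.2)) = 0.8578
sugar = (2.7 − 0.8578)·4.0·22.4

165.0574 g


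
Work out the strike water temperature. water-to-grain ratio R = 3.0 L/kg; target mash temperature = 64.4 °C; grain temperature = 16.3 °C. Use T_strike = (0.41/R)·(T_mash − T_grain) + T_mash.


T_strike = (0.41/3.0)·(64.4 − 16.3) + 64.4

70.9737 °C


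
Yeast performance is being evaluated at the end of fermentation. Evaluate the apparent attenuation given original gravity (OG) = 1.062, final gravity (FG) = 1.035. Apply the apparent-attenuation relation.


AA = (OG − FG)/(OG − 1) · 100
AA = (1.062 − 1.035)/(1.062 − 1) · 100

43.5484 %


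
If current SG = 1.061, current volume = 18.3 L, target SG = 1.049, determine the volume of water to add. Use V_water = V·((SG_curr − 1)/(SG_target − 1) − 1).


V_water = 18.3·((1.061 − 1)/(1.049 − 1) − 1)

4.4816 L


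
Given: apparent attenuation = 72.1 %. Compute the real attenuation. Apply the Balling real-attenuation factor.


RA = AA · 0.8192
RA = 72.1 · 0.8192

59.0643 %


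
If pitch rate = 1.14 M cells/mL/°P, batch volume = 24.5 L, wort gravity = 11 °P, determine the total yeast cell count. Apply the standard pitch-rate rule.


cells (billions) = rate · V_L · °P
cells = 1.14 · 24.5 · 11

307.2300 billion cells


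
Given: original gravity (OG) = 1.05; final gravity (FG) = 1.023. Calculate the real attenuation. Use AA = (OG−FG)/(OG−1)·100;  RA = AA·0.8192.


AA = (1.05 − 1.023)/(1.05 − 1)·100 = 54.0000
RA = 54.0000·0.8192

44.2368 %


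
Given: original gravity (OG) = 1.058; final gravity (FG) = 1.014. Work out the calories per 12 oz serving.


ABW = (OG−FG)·131.25·0.79/FG;  °P = 259 − 259/SG (for OG→OE and FG→AE);  RE = 0.1808·OE + 0.8192·AE;  Cal = (6.9·ABW + 4·(RE−0.1))·FG·3.55
ABW = (1.058 − 1.014)·131.25·0.79/1.014 = 4.4993
OE = 259 − 259/1.058 = 14.1985 °P
AE = 259 − 259/1.014 = 3.5759 °P
RE = 0.1808·14.1985 + 0.8192·3.5759 = 5.4965 °P
Cal = (6.9·4.4993 + 4·(5.4965−0.1))·1.014·3.55

189.4554 kcal


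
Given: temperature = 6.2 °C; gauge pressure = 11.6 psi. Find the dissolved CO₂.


vols = (P + 14.695)·(0.01821 + 0.09011·e^(−0.04·T))
vols = (11.6 + 14.695)·(0.01821 + 0.09011·e^(−0.04·6.2))

2.3278 volumes


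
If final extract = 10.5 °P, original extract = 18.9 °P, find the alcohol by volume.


SG = 259/(259 − P);  ABV = (OG − FG)·131.25
OG = 259/(259 − 18.9) = 1.0787
FG = 259/(259 − 10.5) = 1.0423
ABV = (1.0787 − 1.0423)·131.25

4.7859 % ABV


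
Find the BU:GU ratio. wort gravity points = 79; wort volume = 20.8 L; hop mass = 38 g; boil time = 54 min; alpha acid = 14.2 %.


U = 1.65·0.000125^(GP/1000)·(1−e^(−0.04t))/4.15;  IBU = (α/100)·m·U·1000/V;  BU:GU = IBU/GP
U = 1.65·0.000125^(79/1000)·(1−e^(−0.04·54))/4.15 = 0.1729
IBU = (14.2/100)·38·0.1729·1000/20.8 = 44.8626
BU:GU = 44.8626/79

0.5679


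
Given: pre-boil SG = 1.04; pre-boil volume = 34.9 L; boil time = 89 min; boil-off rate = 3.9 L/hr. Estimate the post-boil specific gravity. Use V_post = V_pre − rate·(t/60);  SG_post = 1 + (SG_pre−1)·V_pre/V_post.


V_post = 34.9 − 3.9·(89/60) = 29.1150
SG_post = 1 + (1.04 − 1)·34.9/29.1150

1.0479


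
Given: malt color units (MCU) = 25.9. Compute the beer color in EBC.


SRM = 1.4922·MCU^0.6859;  EBC = SRM·1.97
SRM = 1.4922·25.9^0.6859 = 13.9062
EBC = 13.9062·1.97

27.3953 EBC
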